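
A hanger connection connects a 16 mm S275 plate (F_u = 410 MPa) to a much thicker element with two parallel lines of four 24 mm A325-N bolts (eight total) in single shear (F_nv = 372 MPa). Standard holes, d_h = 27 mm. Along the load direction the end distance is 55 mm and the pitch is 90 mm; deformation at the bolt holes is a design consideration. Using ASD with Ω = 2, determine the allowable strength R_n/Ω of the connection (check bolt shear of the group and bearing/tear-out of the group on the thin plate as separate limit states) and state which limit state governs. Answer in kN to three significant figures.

673 kN (bolt shear governs)

Bolt shear: A_b = π·24²/4 = 452.4 mm²; R_n = 372 × 452.4 × 8 × 1 / 1000 = 1346 kN → 1346 / 2 = 673 kN.
Bearing (1.2 l_c t F_u ≤ 2.4 d t F_u): upper limit = 2.4·24·16·410 / 1000 = 377.9 kN.
  Edge l_c = 55 − 27/2 = 41.5 → r_n = 326.7 kN; interior l_c = 90 − 27 = 63 → r_n = 377.9 kN.
  R_n,bearing = 2·326.7 + 6·377.9 = 2921 kN → 2921 / 2 = 1460 kN.
Bolt shear governs: 673 kN.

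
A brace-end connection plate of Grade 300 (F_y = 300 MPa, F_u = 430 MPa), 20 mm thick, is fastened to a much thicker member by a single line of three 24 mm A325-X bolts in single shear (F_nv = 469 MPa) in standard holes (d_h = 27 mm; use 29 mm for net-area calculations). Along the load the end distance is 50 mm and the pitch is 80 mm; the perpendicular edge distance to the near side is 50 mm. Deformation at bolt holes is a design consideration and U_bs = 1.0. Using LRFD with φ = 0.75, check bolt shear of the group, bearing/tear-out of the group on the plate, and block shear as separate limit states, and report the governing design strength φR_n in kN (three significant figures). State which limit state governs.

Bolt shear: A_b = π·24²/4 = 452.4 mm²; R_n = 469 × 452.4 × 3 × 1 / 1000 = 636.5 kN → 0.75 × 636.5 = 477 kN.
Bearing: edge l_c = 36.5, r_n = 376.7 kN; interior l_c = 53, r_n = 495.4 kN; R_n = 376.7 + 2·495.4 = 1367 kN → 1030 kN.
Block shear: A_gv = 4200, A_nv = 2750, A_nt = 710 mm²; R_n = min(0.6F_uA_nv, 0.6F_yA_gv) + U_bs·F_u·A_nt = 1015 kN → 761 kN.
Bolt shear governs: 477 kN.

477 kN (bolt shear governs)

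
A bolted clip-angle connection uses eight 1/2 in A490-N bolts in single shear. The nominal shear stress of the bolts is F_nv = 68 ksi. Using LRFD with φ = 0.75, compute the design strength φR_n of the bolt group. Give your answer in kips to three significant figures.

A_b = π × 0.5² / 4 = 0.1963 in².
R_n = F_nv · A_b · n · n_s = 68 × 0.1963 × 8 × 1 = 106.8 kips.
Design strength φR_n = 0.75 × 106.8 = 80.1 kips.

80.1 kips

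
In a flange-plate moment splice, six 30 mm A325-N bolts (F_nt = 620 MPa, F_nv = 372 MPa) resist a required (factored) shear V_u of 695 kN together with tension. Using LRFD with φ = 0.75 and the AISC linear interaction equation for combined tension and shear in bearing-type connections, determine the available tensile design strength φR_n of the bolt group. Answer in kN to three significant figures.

A_b = π·30²/4 = 706.9 mm²; f_rv = 695 × 1000 / (6 × 706.9) = 163.9 MPa.
F'_nt = 1.3 F_nt − (F_nt / φF_nv) f_rv = 1.3·620 − (620/(0.75·372))·163.9 = 441.8 MPa, capped at F_nt → F'_nt = 441.8 MPa.
R_n = F'_nt · A_b · n = 441.8 × 706.9 × 6 / 1000 = 1874 kN.
Design strength φR_n = 0.75 × 1874 = 1410 kN.

1410 kN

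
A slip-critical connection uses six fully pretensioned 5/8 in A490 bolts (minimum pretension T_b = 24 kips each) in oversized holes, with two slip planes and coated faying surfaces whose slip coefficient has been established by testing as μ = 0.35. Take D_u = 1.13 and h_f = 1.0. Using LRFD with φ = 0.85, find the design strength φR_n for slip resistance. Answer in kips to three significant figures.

96.8 kips

R_n = μ · D_u · h_f · T_b · n_s · n_b = 0.35 × 1.13 × 1.0 × 24 × 2 × 6 = 113.9 kips.
Design strength φR_n = 0.85 × 113.9 = 96.8 kips.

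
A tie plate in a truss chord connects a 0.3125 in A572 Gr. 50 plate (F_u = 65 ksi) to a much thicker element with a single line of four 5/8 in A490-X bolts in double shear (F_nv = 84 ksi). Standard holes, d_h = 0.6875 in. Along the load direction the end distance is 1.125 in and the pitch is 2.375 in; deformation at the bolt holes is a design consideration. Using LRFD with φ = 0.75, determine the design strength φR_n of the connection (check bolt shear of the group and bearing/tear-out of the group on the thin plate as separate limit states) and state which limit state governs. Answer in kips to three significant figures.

82.8 kips (bearing governs)

Bolt shear: A_b = π·0.625²/4 = 0.3068 in²; R_n = 84 × 0.3068 × 4 × 2 = 206.2 kips → 0.75 × 206.2 = 155 kips.
Bearing (1.2 l_c t F_u ≤ 2.4 d t F_u): upper limit = 2.4·0.625·0.3125·65 = 30.47 kips.
  Edge l_c = 1.125 − 0.6875/2 = 0.7812 → r_n = 19.04 kips; interior l_c = 2.375 − 0.6875 = 1.688 → r_n = 30.47 kips.
  R_n,bearing = 1·19.04 + 3·30.47 = 110.4 kips → 0.75 × 110.4 = 82.8 kips.
Bearing governs: 82.8 kips.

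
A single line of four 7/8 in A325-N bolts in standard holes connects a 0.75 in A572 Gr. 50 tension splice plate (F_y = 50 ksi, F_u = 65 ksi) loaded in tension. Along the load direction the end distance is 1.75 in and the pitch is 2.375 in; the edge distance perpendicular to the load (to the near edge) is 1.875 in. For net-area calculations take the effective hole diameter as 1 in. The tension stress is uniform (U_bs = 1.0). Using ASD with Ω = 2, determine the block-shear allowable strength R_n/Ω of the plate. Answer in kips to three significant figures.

Shear plane L_v = 1.75 + 3·2.375 = 8.875 in; A_gv = 8.875 × 0.75 = 6.656 in².
A_nv = (8.875 − 3.5·1) × 0.75 = 4.031 in².
A_nt = (1.875 − 0.5·1) × 0.75 = 1.031 in².
0.6 F_u A_nv = 157.2 kips; 0.6 F_y A_gv = 199.7 kips → shear rupture governs the shear term.
R_n = 157.2 + 1.0 × 65 × 1.031 = 224.2 kips.
Allowable strength R_n/Ω = 224.2 / 2 = 112 kips.

112 kips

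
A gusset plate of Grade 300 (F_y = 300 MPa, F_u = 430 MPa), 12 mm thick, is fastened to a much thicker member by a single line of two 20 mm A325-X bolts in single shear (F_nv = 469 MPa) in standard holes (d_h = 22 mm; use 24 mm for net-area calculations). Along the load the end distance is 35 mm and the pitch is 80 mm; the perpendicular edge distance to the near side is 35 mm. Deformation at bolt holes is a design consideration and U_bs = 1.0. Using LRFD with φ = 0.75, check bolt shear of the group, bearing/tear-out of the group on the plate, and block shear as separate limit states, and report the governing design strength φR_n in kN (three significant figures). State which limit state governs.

221 kN (bolt shear governs)

Bolt shear: A_b = π·20²/4 = 314.2 mm²; R_n = 469 × 314.2 × 2 × 1 / 1000 = 294.7 kN → 0.75 × 294.7 = 221 kN.
Bearing: edge l_c = 24, r_n = 148.6 kN; interior l_c = 58, r_n = 247.7 kN; R_n = 148.6 + 1·247.7 = 396.3 kN → 297 kN.
Block shear: A_gv = 1380, A_nv = 948, A_nt = 276 mm²; R_n = min(0.6F_uA_nv, 0.6F_yA_gv) + U_bs·F_u·A_nt = 363.3 kN → 272 kN.
Bolt shear governs: 221 kN.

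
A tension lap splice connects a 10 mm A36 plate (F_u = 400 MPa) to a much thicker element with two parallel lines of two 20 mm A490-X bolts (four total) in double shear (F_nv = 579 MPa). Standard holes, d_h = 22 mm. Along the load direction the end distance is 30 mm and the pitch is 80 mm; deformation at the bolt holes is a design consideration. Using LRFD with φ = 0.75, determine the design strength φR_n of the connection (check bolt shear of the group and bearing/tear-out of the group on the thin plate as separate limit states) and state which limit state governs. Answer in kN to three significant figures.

425 kN (bearing governs)

Bolt shear: A_b = π·20²/4 = 314.2 mm²; R_n = 579 × 314.2 × 4 × 2 / 1000 = 1455 kN → 0.75 × 1455 = 1090 kN.
Bearing (1.2 l_c t F_u ≤ 2.4 d t F_u): upper limit = 2.4·20·10·400 / 1000 = 192 kN.
  Edge l_c = 30 − 22/2 = 19 → r_n = 91.2 kN; interior l_c = 80 − 22 = 58 → r_n = 192 kN.
  R_n,bearing = 2·91.2 + 2·192 = 566.4 kN → 0.75 × 566.4 = 425 kN.
Bearing governs: 425 kN.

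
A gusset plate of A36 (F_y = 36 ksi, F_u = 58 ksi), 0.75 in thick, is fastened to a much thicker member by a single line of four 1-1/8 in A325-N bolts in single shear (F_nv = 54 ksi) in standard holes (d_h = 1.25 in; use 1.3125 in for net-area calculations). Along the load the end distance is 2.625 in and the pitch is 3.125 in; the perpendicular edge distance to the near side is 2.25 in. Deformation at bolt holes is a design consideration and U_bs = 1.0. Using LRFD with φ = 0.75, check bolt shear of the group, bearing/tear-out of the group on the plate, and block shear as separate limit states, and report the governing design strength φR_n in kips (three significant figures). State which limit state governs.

Bolt shear: A_b = π·1.125²/4 = 0.994 in²; R_n = 54 × 0.994 × 4 × 1 = 214.7 kips → 0.75 × 214.7 = 161 kips.
Bearing: edge l_c = 2, r_n = 104.4 kips; interior l_c = 1.875, r_n = 97.88 kips; R_n = 104.4 + 3·97.88 = 398 kips → 299 kips.
Block shear: A_gv = 9, A_nv = 5.555, A_nt = 1.195 in²; R_n = min(0.6F_uA_nv, 0.6F_yA_gv) + U_bs·F_u·A_nt = 262.6 kips → 197 kips.
Bolt shear governs: 161 kips.

161 kips (bolt shear governs)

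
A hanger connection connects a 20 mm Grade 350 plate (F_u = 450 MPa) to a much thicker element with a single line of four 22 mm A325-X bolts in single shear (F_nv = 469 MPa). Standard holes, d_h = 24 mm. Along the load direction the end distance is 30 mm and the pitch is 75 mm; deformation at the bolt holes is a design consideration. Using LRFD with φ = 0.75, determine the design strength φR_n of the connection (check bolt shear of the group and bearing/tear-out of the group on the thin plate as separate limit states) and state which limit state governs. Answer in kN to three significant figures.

535 kN (bolt shear governs)

Bolt shear: A_b = π·22²/4 = 380.1 mm²; R_n = 469 × 380.1 × 4 × 1 / 1000 = 713.1 kN → 0.75 × 713.1 = 535 kN.
Bearing (1.2 l_c t F_u ≤ 2.4 d t F_u): upper limit = 2.4·22·20·450 / 1000 = 475.2 kN.
  Edge l_c = 30 − 24/2 = 18 → r_n = 194.4 kN; interior l_c = 75 − 24 = 51 → r_n = 475.2 kN.
  R_n,bearing = 1·194.4 + 3·475.2 = 1620 kN → 0.75 × 1620 = 1220 kN.
Bolt shear governs: 535 kN.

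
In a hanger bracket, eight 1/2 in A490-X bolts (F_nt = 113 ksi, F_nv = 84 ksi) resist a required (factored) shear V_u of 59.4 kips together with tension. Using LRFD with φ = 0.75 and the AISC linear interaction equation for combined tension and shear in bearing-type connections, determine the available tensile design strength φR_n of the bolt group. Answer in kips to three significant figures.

A_b = π·0.5²/4 = 0.1963 in²; f_rv = 59.4 / (8 × 0.1963) = 37.82 ksi.
F'_nt = 1.3 F_nt − (F_nt / φF_nv) f_rv = 1.3·113 − (113/(0.75·84))·37.82 = 79.07 ksi, capped at F_nt → F'_nt = 79.07 ksi.
R_n = F'_nt · A_b · n = 79.07 × 0.1963 × 8 = 124.2 kips.
Design strength φR_n = 0.75 × 124.2 = 93.2 kips.

93.2 kips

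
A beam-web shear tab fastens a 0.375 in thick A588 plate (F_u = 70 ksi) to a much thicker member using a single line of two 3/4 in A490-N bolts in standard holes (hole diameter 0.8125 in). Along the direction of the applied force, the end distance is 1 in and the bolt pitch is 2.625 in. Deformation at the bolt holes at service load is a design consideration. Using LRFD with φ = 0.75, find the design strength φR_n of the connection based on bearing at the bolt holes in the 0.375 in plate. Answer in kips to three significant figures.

49.5 kips

Per bolt r_n = 1.2 l_c t F_u ≤ 2.4 d t F_u; upper limit = 2.4 × 0.75 × 0.375 × 70 = 47.25 kips.
Edge bolt: l_c = 1 − 0.8125/2 = 0.5938 in → 1.2 × 0.5938 × 0.375 × 70 = 18.7 → r_n = 18.7 kips.
Interior bolts: l_c = 2.625 − 0.8125 = 1.812 in → 1.2 × 1.812 × 0.375 × 70 = 57.09 → r_n = 47.25 kips.
R_n = 1 × 18.7 + 1 × 47.25 = 65.95 kips.
Design strength φR_n = 0.75 × 65.95 = 49.5 kips.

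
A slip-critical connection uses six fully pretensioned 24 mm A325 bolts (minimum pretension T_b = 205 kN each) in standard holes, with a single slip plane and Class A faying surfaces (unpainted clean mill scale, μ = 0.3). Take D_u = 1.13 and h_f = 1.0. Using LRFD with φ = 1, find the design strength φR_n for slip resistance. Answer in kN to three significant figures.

R_n = μ · D_u · h_f · T_b · n_s · n_b = 0.3 × 1.13 × 1.0 × 205 × 1 × 6 = 417 kN.
Design strength φR_n = 1 × 417 = 417 kN.

417 kN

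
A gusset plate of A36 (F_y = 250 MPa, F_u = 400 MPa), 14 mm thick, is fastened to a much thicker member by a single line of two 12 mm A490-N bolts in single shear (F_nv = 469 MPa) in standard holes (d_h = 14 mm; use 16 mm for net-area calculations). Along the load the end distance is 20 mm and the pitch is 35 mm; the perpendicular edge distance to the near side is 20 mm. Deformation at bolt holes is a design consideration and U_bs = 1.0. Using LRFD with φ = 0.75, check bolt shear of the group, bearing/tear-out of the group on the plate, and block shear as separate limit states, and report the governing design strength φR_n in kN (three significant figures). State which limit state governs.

79.6 kN (bolt shear governs)

Bolt shear: A_b = π·12²/4 = 113.1 mm²; R_n = 469 × 113.1 × 2 × 1 / 1000 = 106.1 kN → 0.75 × 106.1 = 79.6 kN.
Bearing: edge l_c = 13, r_n = 87.36 kN; interior l_c = 21, r_n = 141.1 kN; R_n = 87.36 + 1·141.1 = 228.5 kN → 171 kN.
Block shear: A_gv = 770, A_nv = 434, A_nt = 168 mm²; R_n = min(0.6F_uA_nv, 0.6F_yA_gv) + U_bs·F_u·A_nt = 171.4 kN → 129 kN.
Bolt shear governs: 79.6 kN.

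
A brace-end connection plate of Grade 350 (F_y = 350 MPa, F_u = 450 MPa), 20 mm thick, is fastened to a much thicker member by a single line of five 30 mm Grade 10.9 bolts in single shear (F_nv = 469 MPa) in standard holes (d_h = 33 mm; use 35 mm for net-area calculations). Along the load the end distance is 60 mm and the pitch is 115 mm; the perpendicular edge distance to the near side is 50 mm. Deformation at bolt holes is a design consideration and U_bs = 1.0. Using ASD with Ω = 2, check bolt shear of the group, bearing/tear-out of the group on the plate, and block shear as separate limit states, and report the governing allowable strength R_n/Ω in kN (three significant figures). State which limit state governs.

Bolt shear: A_b = π·30²/4 = 706.9 mm²; R_n = 469 × 706.9 × 5 × 1 / 1000 = 1658 kN → 1658 / 2 = 829 kN.
Bearing: edge l_c = 43.5, r_n = 469.8 kN; interior l_c = 82, r_n = 648 kN; R_n = 469.8 + 4·648 = 3062 kN → 1530 kN.
Block shear: A_gv = 10400, A_nv = 7250, A_nt = 650 mm²; R_n = min(0.6F_uA_nv, 0.6F_yA_gv) + U_bs·F_u·A_nt = 2250 kN → 1120 kN.
Bolt shear governs: 829 kN.

829 kN (bolt shear governs)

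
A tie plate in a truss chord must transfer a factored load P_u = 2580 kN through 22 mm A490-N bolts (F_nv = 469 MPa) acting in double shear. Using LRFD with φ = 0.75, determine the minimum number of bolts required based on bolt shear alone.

10 bolts

A_b = π·22²/4 = 380.1 mm².
Per-bolt design strength φR_n = 0.75 × 469 × 380.1 × 2 / 1000 = 267.4 kN.
n ≥ 2580 / 267.4 = 9.648 → use 10 bolts.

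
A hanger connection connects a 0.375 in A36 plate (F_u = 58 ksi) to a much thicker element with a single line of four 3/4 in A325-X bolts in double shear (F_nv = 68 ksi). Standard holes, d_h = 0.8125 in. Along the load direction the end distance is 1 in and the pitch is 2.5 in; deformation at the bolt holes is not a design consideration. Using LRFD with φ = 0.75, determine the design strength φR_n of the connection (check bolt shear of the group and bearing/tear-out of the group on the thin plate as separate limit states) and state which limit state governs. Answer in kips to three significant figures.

Bolt shear: A_b = π·0.75²/4 = 0.4418 in²; R_n = 68 × 0.4418 × 4 × 2 = 240.3 kips → 0.75 × 240.3 = 180 kips.
Bearing (1.5 l_c t F_u ≤ 3.0 d t F_u): upper limit = 3.0·0.75·0.375·58 = 48.94 kips.
  Edge l_c = 1 − 0.8125/2 = 0.5938 → r_n = 19.37 kips; interior l_c = 2.5 − 0.8125 = 1.688 → r_n = 48.94 kips.
  R_n,bearing = 1·19.37 + 3·48.94 = 166.2 kips → 0.75 × 166.2 = 125 kips.
Bearing governs: 125 kips.

125 kips (bearing governs)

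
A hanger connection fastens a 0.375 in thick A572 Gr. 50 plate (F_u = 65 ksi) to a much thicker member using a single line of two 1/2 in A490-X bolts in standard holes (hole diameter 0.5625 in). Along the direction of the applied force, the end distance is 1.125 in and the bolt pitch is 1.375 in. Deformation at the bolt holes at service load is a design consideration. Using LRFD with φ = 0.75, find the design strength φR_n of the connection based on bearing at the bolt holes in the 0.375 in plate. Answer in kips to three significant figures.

Per bolt r_n = 1.2 l_c t F_u ≤ 2.4 d t F_u; upper limit = 2.4 × 0.5 × 0.375 × 65 = 29.25 kips.
Edge bolt: l_c = 1.125 − 0.5625/2 = 0.8438 in → 1.2 × 0.8438 × 0.375 × 65 = 24.68 → r_n = 24.68 kips.
Interior bolts: l_c = 1.375 − 0.5625 = 0.8125 in → 1.2 × 0.8125 × 0.375 × 65 = 23.77 → r_n = 23.77 kips.
R_n = 1 × 24.68 + 1 × 23.77 = 48.45 kips.
Design strength φR_n = 0.75 × 48.45 = 36.3 kips.

36.3 kips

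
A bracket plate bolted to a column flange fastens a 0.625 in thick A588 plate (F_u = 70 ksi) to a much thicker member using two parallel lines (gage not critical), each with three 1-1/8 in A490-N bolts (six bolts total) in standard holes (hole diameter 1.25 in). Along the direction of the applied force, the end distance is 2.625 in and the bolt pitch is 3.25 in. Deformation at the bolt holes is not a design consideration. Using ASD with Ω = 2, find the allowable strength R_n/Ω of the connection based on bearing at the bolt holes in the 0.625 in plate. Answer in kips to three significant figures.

394 kips

Per bolt r_n = 1.5 l_c t F_u ≤ 3.0 d t F_u; upper limit = 3.0 × 1.125 × 0.625 × 70 = 147.7 kips.
Edge bolt: l_c = 2.625 − 1.25/2 = 2 in → 1.5 × 2 × 0.625 × 70 = 131.2 → r_n = 131.2 kips.
Interior bolts: l_c = 3.25 − 1.25 = 2 in → 1.5 × 2 × 0.625 × 70 = 131.2 → r_n = 131.2 kips.
R_n = 2 × 131.2 + 4 × 131.2 = 787.5 kips.
Allowable strength R_n/Ω = 787.5 / 2 = 394 kips.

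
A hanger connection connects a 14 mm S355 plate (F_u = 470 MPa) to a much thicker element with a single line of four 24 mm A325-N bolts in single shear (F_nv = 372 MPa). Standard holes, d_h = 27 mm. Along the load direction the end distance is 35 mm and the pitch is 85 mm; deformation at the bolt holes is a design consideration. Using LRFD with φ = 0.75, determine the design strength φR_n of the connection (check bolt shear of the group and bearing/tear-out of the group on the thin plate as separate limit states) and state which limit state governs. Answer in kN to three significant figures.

Bolt shear: A_b = π·24²/4 = 452.4 mm²; R_n = 372 × 452.4 × 4 × 1 / 1000 = 673.2 kN → 0.75 × 673.2 = 505 kN.
Bearing (1.2 l_c t F_u ≤ 2.4 d t F_u): upper limit = 2.4·24·14·470 / 1000 = 379 kN.
  Edge l_c = 35 − 27/2 = 21.5 → r_n = 169.8 kN; interior l_c = 85 − 27 = 58 → r_n = 379 kN.
  R_n,bearing = 1·169.8 + 3·379 = 1307 kN → 0.75 × 1307 = 980 kN.
Bolt shear governs: 505 kN.

505 kN (bolt shear governs)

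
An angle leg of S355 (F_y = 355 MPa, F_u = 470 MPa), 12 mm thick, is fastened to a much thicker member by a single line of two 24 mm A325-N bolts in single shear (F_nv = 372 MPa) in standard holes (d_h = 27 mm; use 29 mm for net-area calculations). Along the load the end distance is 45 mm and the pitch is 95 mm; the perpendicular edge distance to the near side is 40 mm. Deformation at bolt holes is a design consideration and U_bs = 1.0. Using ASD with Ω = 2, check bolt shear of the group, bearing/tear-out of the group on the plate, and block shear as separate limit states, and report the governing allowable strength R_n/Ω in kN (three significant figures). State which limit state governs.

Bolt shear: A_b = π·24²/4 = 452.4 mm²; R_n = 372 × 452.4 × 2 × 1 / 1000 = 336.6 kN → 336.6 / 2 = 168 kN.
Bearing: edge l_c = 31.5, r_n = 213.2 kN; interior l_c = 68, r_n = 324.9 kN; R_n = 213.2 + 1·324.9 = 538.1 kN → 269 kN.
Block shear: A_gv = 1680, A_nv = 1158, A_nt = 306 mm²; R_n = min(0.6F_uA_nv, 0.6F_yA_gv) + U_bs·F_u·A_nt = 470.4 kN → 235 kN.
Bolt shear governs: 168 kN.

168 kN (bolt shear governs)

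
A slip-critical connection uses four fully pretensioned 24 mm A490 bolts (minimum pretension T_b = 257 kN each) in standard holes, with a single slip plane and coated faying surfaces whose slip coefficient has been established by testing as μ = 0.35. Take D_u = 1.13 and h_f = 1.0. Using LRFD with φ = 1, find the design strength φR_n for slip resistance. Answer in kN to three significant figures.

R_n = μ · D_u · h_f · T_b · n_s · n_b = 0.35 × 1.13 × 1.0 × 257 × 1 × 4 = 406.6 kN.
Design strength φR_n = 1 × 406.6 = 407 kN.

407 kN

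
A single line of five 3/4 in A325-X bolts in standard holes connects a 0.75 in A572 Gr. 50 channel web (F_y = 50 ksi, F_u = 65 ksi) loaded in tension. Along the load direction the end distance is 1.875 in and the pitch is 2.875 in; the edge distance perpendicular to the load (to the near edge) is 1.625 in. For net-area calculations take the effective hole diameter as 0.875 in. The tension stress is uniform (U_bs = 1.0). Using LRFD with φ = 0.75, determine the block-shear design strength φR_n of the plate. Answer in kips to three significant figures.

Shear plane L_v = 1.875 + 4·2.875 = 13.38 in; A_gv = 13.38 × 0.75 = 10.03 in².
A_nv = (13.38 − 4.5·0.875) × 0.75 = 7.078 in².
A_nt = (1.625 − 0.5·0.875) × 0.75 = 0.8906 in².
0.6 F_u A_nv = 276 kips; 0.6 F_y A_gv = 300.9 kips → shear rupture governs the shear term.
R_n = 276 + 1.0 × 65 × 0.8906 = 333.9 kips.
Design strength φR_n = 0.75 × 333.9 = 250 kips.

250 kips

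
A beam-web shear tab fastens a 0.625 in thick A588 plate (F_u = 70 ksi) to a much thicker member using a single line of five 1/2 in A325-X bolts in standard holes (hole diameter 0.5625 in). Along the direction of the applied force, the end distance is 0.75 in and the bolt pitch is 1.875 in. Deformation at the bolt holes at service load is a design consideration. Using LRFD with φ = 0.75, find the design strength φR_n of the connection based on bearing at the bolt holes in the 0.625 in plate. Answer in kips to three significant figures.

176 kips

Per bolt r_n = 1.2 l_c t F_u ≤ 2.4 d t F_u; upper limit = 2.4 × 0.5 × 0.625 × 70 = 52.5 kips.
Edge bolt: l_c = 0.75 − 0.5625/2 = 0.4688 in → 1.2 × 0.4688 × 0.625 × 70 = 24.61 → r_n = 24.61 kips.
Interior bolts: l_c = 1.875 − 0.5625 = 1.312 in → 1.2 × 1.312 × 0.625 × 70 = 68.91 → r_n = 52.5 kips.
R_n = 1 × 24.61 + 4 × 52.5 = 234.6 kips.
Design strength φR_n = 0.75 × 234.6 = 176 kips.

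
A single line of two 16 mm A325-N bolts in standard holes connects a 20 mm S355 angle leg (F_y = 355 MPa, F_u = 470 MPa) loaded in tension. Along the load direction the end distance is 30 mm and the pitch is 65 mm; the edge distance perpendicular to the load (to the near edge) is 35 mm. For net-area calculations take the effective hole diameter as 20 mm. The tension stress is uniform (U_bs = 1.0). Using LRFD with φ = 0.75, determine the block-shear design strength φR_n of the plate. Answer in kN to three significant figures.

451 kN

Shear plane L_v = 30 + 1·65 = 95 mm; A_gv = 95 × 20 = 1900 mm².
A_nv = (95 − 1.5·20) × 20 = 1300 mm².
A_nt = (35 − 0.5·20) × 20 = 500 mm².
0.6 F_u A_nv = 366.6 kN; 0.6 F_y A_gv = 404.7 kN → shear rupture governs the shear term.
R_n = 366.6 + 1.0 × 470 × 500 / 1000 = 601.6 kN.
Design strength φR_n = 0.75 × 601.6 = 451 kN.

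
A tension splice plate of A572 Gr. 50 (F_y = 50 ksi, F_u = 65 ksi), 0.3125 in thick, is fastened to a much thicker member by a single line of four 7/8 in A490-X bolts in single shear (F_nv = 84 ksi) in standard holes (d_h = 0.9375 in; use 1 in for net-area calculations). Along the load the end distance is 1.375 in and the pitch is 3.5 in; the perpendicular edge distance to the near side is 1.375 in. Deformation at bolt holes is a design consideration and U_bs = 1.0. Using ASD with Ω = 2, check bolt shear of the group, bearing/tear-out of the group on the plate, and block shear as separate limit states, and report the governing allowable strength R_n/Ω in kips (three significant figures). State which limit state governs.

Bolt shear: A_b = π·0.875²/4 = 0.6013 in²; R_n = 84 × 0.6013 × 4 × 1 = 202 kips → 202 / 2 = 101 kips.
Bearing: edge l_c = 0.9062, r_n = 22.09 kips; interior l_c = 2.562, r_n = 42.66 kips; R_n = 22.09 + 3·42.66 = 150.1 kips → 75 kips.
Block shear: A_gv = 3.711, A_nv = 2.617, A_nt = 0.2734 in²; R_n = min(0.6F_uA_nv, 0.6F_yA_gv) + U_bs·F_u·A_nt = 119.8 kips → 59.9 kips.
Block shear governs: 59.9 kips.

59.9 kips (block shear governs)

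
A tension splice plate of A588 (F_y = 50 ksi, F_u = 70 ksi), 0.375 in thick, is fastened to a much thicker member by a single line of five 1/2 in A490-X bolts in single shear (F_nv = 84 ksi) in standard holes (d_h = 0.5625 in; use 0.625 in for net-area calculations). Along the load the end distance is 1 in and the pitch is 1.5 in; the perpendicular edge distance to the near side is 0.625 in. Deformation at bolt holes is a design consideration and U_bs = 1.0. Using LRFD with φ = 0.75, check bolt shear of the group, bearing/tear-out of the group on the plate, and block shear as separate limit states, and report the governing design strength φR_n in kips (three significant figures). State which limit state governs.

Bolt shear: A_b = π·0.5²/4 = 0.1963 in²; R_n = 84 × 0.1963 × 5 × 1 = 82.47 kips → 0.75 × 82.47 = 61.9 kips.
Bearing: edge l_c = 0.7188, r_n = 22.64 kips; interior l_c = 0.9375, r_n = 29.53 kips; R_n = 22.64 + 4·29.53 = 140.8 kips → 106 kips.
Block shear: A_gv = 2.625, A_nv = 1.57, A_nt = 0.1172 in²; R_n = min(0.6F_uA_nv, 0.6F_yA_gv) + U_bs·F_u·A_nt = 74.16 kips → 55.6 kips.
Block shear governs: 55.6 kips.

55.6 kips (block shear governs)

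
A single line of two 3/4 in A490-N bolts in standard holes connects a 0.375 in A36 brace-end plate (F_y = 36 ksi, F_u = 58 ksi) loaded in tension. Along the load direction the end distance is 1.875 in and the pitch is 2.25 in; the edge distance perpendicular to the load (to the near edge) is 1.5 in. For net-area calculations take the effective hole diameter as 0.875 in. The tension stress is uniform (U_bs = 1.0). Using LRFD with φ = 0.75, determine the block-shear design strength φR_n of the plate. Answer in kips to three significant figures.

42.4 kips

Shear plane L_v = 1.875 + 1·2.25 = 4.125 in; A_gv = 4.125 × 0.375 = 1.547 in².
A_nv = (4.125 − 1.5·0.875) × 0.375 = 1.055 in².
A_nt = (1.5 − 0.5·0.875) × 0.375 = 0.3984 in².
0.6 F_u A_nv = 36.7 kips; 0.6 F_y A_gv = 33.41 kips → shear yielding governs the shear term.
R_n = 33.41 + 1.0 × 58 × 0.3984 = 56.52 kips.
Design strength φR_n = 0.75 × 56.52 = 42.4 kips.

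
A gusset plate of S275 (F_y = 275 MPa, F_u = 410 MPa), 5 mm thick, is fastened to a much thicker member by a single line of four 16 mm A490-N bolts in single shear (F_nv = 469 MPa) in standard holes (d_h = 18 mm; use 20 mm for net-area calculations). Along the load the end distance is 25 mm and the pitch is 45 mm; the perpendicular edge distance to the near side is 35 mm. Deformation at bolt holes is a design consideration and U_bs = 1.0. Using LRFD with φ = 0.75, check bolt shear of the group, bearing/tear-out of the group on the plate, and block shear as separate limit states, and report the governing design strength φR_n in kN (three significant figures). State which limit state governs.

121 kN (block shear governs)

Bolt shear: A_b = π·16²/4 = 201.1 mm²; R_n = 469 × 201.1 × 4 × 1 / 1000 = 377.2 kN → 0.75 × 377.2 = 283 kN.
Bearing: edge l_c = 16, r_n = 39.36 kN; interior l_c = 27, r_n = 66.42 kN; R_n = 39.36 + 3·66.42 = 238.6 kN → 179 kN.
Block shear: A_gv = 800, A_nv = 450, A_nt = 125 mm²; R_n = min(0.6F_uA_nv, 0.6F_yA_gv) + U_bs·F_u·A_nt = 162 kN → 121 kN.
Block shear governs: 121 kN.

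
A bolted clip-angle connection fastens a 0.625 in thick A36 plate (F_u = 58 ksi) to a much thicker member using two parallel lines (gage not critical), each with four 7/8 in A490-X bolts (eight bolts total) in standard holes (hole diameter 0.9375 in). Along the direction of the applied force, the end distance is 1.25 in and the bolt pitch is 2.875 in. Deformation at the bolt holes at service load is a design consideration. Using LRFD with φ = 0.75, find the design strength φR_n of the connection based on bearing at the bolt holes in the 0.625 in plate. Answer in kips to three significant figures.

Per bolt r_n = 1.2 l_c t F_u ≤ 2.4 d t F_u; upper limit = 2.4 × 0.875 × 0.625 × 58 = 76.12 kips.
Edge bolt: l_c = 1.25 − 0.9375/2 = 0.7812 in → 1.2 × 0.7812 × 0.625 × 58 = 33.98 → r_n = 33.98 kips.
Interior bolts: l_c = 2.875 − 0.9375 = 1.938 in → 1.2 × 1.938 × 0.625 × 58 = 84.28 → r_n = 76.12 kips.
R_n = 2 × 33.98 + 6 × 76.12 = 524.7 kips.
Design strength φR_n = 0.75 × 524.7 = 394 kips.

394 kips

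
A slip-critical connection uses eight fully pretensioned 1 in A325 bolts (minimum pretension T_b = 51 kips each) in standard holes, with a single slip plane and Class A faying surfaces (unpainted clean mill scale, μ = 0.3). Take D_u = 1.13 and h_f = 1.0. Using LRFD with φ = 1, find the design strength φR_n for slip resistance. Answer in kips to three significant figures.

R_n = μ · D_u · h_f · T_b · n_s · n_b = 0.3 × 1.13 × 1.0 × 51 × 1 × 8 = 138.3 kips.
Design strength φR_n = 1 × 138.3 = 138 kips.

138 kips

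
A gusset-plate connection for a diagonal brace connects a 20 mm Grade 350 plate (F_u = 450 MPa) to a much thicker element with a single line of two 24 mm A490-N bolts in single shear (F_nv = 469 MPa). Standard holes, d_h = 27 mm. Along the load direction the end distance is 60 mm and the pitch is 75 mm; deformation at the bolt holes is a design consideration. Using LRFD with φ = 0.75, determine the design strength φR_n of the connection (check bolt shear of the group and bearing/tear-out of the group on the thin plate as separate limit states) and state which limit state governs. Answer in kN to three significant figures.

Bolt shear: A_b = π·24²/4 = 452.4 mm²; R_n = 469 × 452.4 × 2 × 1 / 1000 = 424.3 kN → 0.75 × 424.3 = 318 kN.
Bearing (1.2 l_c t F_u ≤ 2.4 d t F_u): upper limit = 2.4·24·20·450 / 1000 = 518.4 kN.
  Edge l_c = 60 − 27/2 = 46.5 → r_n = 502.2 kN; interior l_c = 75 − 27 = 48 → r_n = 518.4 kN.
  R_n,bearing = 1·502.2 + 1·518.4 = 1021 kN → 0.75 × 1021 = 765 kN.
Bolt shear governs: 318 kN.

318 kN (bolt shear governs)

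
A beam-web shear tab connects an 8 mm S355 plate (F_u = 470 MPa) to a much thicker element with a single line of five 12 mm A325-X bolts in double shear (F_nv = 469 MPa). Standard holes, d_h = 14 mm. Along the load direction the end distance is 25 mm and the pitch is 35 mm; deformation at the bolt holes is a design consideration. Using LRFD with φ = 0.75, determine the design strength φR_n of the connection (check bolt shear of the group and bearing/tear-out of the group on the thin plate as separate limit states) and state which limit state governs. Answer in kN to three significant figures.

Bolt shear: A_b = π·12²/4 = 113.1 mm²; R_n = 469 × 113.1 × 5 × 2 / 1000 = 530.4 kN → 0.75 × 530.4 = 398 kN.
Bearing (1.2 l_c t F_u ≤ 2.4 d t F_u): upper limit = 2.4·12·8·470 / 1000 = 108.3 kN.
  Edge l_c = 25 − 14/2 = 18 → r_n = 81.22 kN; interior l_c = 35 − 14 = 21 → r_n = 94.75 kN.
  R_n,bearing = 1·81.22 + 4·94.75 = 460.2 kN → 0.75 × 460.2 = 345 kN.
Bearing governs: 345 kN.

345 kN (bearing governs)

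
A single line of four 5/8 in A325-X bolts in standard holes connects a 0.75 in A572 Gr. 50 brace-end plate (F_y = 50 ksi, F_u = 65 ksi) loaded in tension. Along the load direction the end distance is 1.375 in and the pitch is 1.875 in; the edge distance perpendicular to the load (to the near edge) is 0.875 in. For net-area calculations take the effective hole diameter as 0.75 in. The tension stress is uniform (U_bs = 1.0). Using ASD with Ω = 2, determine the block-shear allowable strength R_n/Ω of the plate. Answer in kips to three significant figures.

Shear plane L_v = 1.375 + 3·1.875 = 7 in; A_gv = 7 × 0.75 = 5.25 in².
A_nv = (7 − 3.5·0.75) × 0.75 = 3.281 in².
A_nt = (0.875 − 0.5·0.75) × 0.75 = 0.375 in².
0.6 F_u A_nv = 128 kips; 0.6 F_y A_gv = 157.5 kips → shear rupture governs the shear term.
R_n = 128 + 1.0 × 65 × 0.375 = 152.3 kips.
Allowable strength R_n/Ω = 152.3 / 2 = 76.2 kips.

76.2 kips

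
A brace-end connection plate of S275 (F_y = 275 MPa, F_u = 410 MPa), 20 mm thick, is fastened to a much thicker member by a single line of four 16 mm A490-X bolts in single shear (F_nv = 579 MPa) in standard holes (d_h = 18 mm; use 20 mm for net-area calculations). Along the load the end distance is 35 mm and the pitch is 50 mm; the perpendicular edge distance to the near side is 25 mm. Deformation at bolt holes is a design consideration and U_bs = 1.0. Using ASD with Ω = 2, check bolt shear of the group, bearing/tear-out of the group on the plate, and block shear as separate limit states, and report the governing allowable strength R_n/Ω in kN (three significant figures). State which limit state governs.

Bolt shear: A_b = π·16²/4 = 201.1 mm²; R_n = 579 × 201.1 × 4 × 1 / 1000 = 465.7 kN → 465.7 / 2 = 233 kN.
Bearing: edge l_c = 26, r_n = 255.8 kN; interior l_c = 32, r_n = 314.9 kN; R_n = 255.8 + 3·314.9 = 1200 kN → 600 kN.
Block shear: A_gv = 3700, A_nv = 2300, A_nt = 300 mm²; R_n = min(0.6F_uA_nv, 0.6F_yA_gv) + U_bs·F_u·A_nt = 688.8 kN → 344 kN.
Bolt shear governs: 233 kN.

233 kN (bolt shear governs)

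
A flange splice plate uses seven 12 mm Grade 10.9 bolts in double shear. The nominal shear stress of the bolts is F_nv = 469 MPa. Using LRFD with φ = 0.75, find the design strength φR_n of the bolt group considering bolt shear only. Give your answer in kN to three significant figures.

A_b = π × 12² / 4 = 113.1 mm².
R_n = F_nv · A_b · n · n_s = 469 × 113.1 × 7 × 2 / 1000 = 742.6 kN.
Design strength φR_n = 0.75 × 742.6 = 557 kN.

557 kN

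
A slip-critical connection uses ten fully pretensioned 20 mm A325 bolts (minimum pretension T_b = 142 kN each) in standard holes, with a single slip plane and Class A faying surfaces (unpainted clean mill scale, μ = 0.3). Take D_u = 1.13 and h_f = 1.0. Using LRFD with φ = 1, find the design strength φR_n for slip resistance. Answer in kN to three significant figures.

481 kN

R_n = μ · D_u · h_f · T_b · n_s · n_b = 0.3 × 1.13 × 1.0 × 142 × 1 × 10 = 481.4 kN.
Design strength φR_n = 1 × 481.4 = 481 kN.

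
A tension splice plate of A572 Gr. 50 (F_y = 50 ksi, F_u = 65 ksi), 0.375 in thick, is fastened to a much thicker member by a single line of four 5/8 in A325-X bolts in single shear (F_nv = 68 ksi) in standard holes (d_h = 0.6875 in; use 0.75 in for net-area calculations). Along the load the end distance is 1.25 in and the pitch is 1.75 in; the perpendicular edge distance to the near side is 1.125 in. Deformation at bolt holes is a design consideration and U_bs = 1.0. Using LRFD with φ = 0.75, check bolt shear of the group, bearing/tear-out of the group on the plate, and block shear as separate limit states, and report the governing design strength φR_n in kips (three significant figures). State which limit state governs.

56.2 kips (block shear governs)

Bolt shear: A_b = π·0.625²/4 = 0.3068 in²; R_n = 68 × 0.3068 × 4 × 1 = 83.45 kips → 0.75 × 83.45 = 62.6 kips.
Bearing: edge l_c = 0.9062, r_n = 26.51 kips; interior l_c = 1.062, r_n = 31.08 kips; R_n = 26.51 + 3·31.08 = 119.7 kips → 89.8 kips.
Block shear: A_gv = 2.438, A_nv = 1.453, A_nt = 0.2812 in²; R_n = min(0.6F_uA_nv, 0.6F_yA_gv) + U_bs·F_u·A_nt = 74.95 kips → 56.2 kips.
Block shear governs: 56.2 kips.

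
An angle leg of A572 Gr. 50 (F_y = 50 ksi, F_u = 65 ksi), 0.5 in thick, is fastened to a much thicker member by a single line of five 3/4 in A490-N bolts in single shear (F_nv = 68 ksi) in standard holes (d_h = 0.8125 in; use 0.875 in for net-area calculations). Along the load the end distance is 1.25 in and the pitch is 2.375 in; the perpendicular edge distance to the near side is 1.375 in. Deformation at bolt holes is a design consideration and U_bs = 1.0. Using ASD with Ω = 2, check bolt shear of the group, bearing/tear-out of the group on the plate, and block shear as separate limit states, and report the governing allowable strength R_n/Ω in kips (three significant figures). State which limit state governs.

Bolt shear: A_b = π·0.75²/4 = 0.4418 in²; R_n = 68 × 0.4418 × 5 × 1 = 150.2 kips → 150.2 / 2 = 75.1 kips.
Bearing: edge l_c = 0.8438, r_n = 32.91 kips; interior l_c = 1.562, r_n = 58.5 kips; R_n = 32.91 + 4·58.5 = 266.9 kips → 133 kips.
Block shear: A_gv = 5.375, A_nv = 3.406, A_nt = 0.4688 in²; R_n = min(0.6F_uA_nv, 0.6F_yA_gv) + U_bs·F_u·A_nt = 163.3 kips → 81.7 kips.
Bolt shear governs: 75.1 kips.

75.1 kips (bolt shear governs)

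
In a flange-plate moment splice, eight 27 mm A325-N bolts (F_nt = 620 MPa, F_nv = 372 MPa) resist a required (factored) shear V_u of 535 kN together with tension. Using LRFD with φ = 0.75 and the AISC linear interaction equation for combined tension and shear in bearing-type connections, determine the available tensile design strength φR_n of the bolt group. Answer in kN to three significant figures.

A_b = π·27²/4 = 572.6 mm²; f_rv = 535 × 1000 / (8 × 572.6) = 116.8 MPa.
F'_nt = 1.3 F_nt − (F_nt / φF_nv) f_rv = 1.3·620 − (620/(0.75·372))·116.8 = 546.4 MPa, capped at F_nt → F'_nt = 546.4 MPa.
R_n = F'_nt · A_b · n = 546.4 × 572.6 × 8 / 1000 = 2503 kN.
Design strength φR_n = 0.75 × 2503 = 1880 kN.

1880 kN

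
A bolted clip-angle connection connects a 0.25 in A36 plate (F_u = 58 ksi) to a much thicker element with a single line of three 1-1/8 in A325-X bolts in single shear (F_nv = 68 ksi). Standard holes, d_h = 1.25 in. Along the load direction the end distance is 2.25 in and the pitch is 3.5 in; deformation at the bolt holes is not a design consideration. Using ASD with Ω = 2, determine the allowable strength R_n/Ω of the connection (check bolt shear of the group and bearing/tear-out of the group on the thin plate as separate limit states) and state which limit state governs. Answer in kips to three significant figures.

66.6 kips (bearing governs)

Bolt shear: A_b = π·1.125²/4 = 0.994 in²; R_n = 68 × 0.994 × 3 × 1 = 202.8 kips → 202.8 / 2 = 101 kips.
Bearing (1.5 l_c t F_u ≤ 3.0 d t F_u): upper limit = 3.0·1.125·0.25·58 = 48.94 kips.
  Edge l_c = 2.25 − 1.25/2 = 1.625 → r_n = 35.34 kips; interior l_c = 3.5 − 1.25 = 2.25 → r_n = 48.94 kips.
  R_n,bearing = 1·35.34 + 2·48.94 = 133.2 kips → 133.2 / 2 = 66.6 kips.
Bearing governs: 66.6 kips.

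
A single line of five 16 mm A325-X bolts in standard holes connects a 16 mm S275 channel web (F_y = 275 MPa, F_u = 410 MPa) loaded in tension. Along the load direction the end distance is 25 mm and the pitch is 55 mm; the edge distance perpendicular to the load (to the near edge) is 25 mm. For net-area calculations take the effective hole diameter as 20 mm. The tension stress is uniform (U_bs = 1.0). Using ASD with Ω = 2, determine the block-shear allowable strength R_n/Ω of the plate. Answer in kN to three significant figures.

Shear plane L_v = 25 + 4·55 = 245 mm; A_gv = 245 × 16 = 3920 mm².
A_nv = (245 − 4.5·20) × 16 = 2480 mm².
A_nt = (25 − 0.5·20) × 16 = 240 mm².
0.6 F_u A_nv = 610.1 kN; 0.6 F_y A_gv = 646.8 kN → shear rupture governs the shear term.
R_n = 610.1 + 1.0 × 410 × 240 / 1000 = 708.5 kN.
Allowable strength R_n/Ω = 708.5 / 2 = 354 kN.

354 kN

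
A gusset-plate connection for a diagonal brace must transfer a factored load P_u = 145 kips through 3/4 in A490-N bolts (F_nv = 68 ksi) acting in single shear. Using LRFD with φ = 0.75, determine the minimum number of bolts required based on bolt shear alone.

A_b = π·0.75²/4 = 0.4418 in².
Per-bolt design strength φR_n = 0.75 × 68 × 0.4418 × 1 = 22.53 kips.
n ≥ 145 / 22.53 = 6.436 → use 7 bolts.

7 bolts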